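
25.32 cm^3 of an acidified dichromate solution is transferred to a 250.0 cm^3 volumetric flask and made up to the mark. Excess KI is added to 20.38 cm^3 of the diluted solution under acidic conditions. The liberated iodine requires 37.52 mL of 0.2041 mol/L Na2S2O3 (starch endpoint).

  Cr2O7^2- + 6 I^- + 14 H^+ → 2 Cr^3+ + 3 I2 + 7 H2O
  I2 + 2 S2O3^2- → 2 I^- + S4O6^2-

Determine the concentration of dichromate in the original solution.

n(S2O3^2-) = 0.03752 × 0.2041 = 7.658 × 10^-3 mol
n(I2) = n(S2O3^2-)/2 = 3.829 × 10^-3 mol
From the 1:3 ratio, n(Cr2O7^2-) in the aliquot = 1/3 × 3.829 × 10^-3 = 1.276 × 10^-3 mol
[Cr2O7^2-]_dilute = 1.276 × 10^-3 / 0.02038 = 0.06263 mol/L
[Cr2O7^2-]_original = 0.06263 × 250.0/25.32 = 0.6183 mol/L

0.6183 mol/L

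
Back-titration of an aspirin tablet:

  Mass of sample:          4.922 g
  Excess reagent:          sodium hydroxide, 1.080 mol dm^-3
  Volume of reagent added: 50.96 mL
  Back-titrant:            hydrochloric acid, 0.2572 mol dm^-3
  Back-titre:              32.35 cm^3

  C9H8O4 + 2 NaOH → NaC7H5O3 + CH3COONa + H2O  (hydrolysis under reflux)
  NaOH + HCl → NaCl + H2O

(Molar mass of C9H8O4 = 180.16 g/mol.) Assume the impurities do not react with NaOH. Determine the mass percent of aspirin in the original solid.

85.50 %

n(NaOH) added = 0.05096 × 1.080 = 0.05504 mol
n(HCl) used in back-titration = 0.03235 × 0.2572 = 8.320 × 10^-3 mol
n(NaOH) left over = 8.320 × 10^-3 mol (1:1 ratio)
n(NaOH) consumed by analyte = 0.05504 − 8.320 × 10^-3 = 0.04672 mol
From the 1:2 ratio, n(C9H8O4) = 1/2 × 0.04672 = 0.02336 mol
mass of C9H8O4 = 0.02336 × 180.16 = 4.208 g
% C9H8O4 = 4.208 / 4.922 × 100 = 85.50 %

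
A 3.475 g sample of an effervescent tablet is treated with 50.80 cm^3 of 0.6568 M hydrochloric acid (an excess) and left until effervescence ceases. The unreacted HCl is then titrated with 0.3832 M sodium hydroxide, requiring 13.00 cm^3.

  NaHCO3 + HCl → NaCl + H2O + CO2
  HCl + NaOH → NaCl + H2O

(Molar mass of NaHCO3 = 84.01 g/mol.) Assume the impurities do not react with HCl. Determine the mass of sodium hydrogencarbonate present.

n(HCl) added = 0.05080 × 0.6568 = 0.03337 mol
n(NaOH) used in back-titration = 0.01300 × 0.3832 = 4.982 × 10^-3 mol
n(HCl) left over = 4.982 × 10^-3 mol (1:1 ratio)
n(HCl) consumed by analyte = 0.03337 − 4.982 × 10^-3 = 0.02838 mol
n(NaHCO3) = 0.02838 mol (1:1 ratio)
mass of NaHCO3 = 0.02838 × 84.01 = 2.385 g

2.385 g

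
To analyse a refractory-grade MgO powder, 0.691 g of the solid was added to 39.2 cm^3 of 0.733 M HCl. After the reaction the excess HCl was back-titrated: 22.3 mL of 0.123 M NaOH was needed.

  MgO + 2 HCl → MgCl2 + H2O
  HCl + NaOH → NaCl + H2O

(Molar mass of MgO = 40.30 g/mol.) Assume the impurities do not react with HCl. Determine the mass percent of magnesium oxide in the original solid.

75.8 %

n(HCl) added = 0.0392 × 0.733 = 0.0287 mol
n(NaOH) used in back-titration = 0.0223 × 0.123 = 2.74 × 10^-3 mol
n(HCl) left over = 2.74 × 10^-3 mol (1:1 ratio)
n(HCl) consumed by analyte = 0.0287 − 2.74 × 10^-3 = 0.0260 mol
From the 1:2 ratio, n(MgO) = 1/2 × 0.0260 = 0.0130 mol
mass of MgO = 0.0130 × 40.30 = 0.524 g
% MgO = 0.524 / 0.691 × 100 = 75.8 %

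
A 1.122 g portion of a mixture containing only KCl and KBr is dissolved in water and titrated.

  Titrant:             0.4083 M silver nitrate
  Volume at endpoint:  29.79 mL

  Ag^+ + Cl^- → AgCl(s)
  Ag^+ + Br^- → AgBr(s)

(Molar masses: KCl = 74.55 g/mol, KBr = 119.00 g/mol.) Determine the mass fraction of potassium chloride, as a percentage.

48.64 %

n(AgNO3) = 0.02979 × 0.4083 = 0.01216 mol
Let x = n(KCl), y = n(KBr).
Titrant: 1x + 1y = 0.01216;  mass: 74.55x + 119.00y = 1.122
Solving, x = 7.321 × 10^-3 mol, y = 4.842 × 10^-3 mol
mass of KCl = 7.321 × 10^-3 × 74.55 = 0.5458 g
% KCl = 0.5458 / 1.122 × 100 = 48.64 %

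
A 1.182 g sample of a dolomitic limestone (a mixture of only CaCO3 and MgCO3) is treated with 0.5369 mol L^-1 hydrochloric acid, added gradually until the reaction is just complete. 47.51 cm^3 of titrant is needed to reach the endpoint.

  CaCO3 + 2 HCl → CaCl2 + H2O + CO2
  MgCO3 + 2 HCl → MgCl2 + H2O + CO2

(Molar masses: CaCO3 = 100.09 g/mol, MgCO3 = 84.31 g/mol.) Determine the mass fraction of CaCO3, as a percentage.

57.26 %

n(HCl) = 0.04751 × 0.5369 = 0.02551 mol
Let x = n(CaCO3), y = n(MgCO3).
Titrant: 2x + 2y = 0.02551;  mass: 100.09x + 84.31y = 1.182
Solving, x = 6.762 × 10^-3 mol, y = 5.992 × 10^-3 mol
mass of CaCO3 = 6.762 × 10^-3 × 100.09 = 0.6768 g
% CaCO3 = 0.6768 / 1.182 × 100 = 57.26 %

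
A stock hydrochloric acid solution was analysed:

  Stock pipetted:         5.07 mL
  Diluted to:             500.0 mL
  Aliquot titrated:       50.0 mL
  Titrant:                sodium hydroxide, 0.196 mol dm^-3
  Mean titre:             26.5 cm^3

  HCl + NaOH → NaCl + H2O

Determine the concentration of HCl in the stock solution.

10.2 mol/L

n(NaOH) = 0.0265 × 0.196 = 5.19 × 10^-3 mol
n(HCl) in the aliquot = 5.19 × 10^-3 mol (1:1 ratio)
[HCl]_dilute = 5.19 × 10^-3 / 0.0500 = 0.104 mol/L
Dilution factor = 500.0 / 5.07 = 98.62
[HCl]_stock = 0.104 × 98.62 = 10.2 mol/L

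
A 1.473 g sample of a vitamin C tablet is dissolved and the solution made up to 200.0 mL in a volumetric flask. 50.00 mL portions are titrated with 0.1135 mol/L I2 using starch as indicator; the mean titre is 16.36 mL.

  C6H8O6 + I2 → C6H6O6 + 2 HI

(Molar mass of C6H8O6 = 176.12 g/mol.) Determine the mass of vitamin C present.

n(I2) per titration = 0.01636 × 0.1135 = 1.857 × 10^-3 mol
n(C6H8O6) in each aliquot = 1.857 × 10^-3 mol (1:1 ratio)
n(C6H8O6) in the whole flask = 1.857 × 10^-3 × 200.0/50.00 = 7.427 × 10^-3 mol
mass of C6H8O6 = 7.427 × 10^-3 × 176.12 = 1.308 g

1.308 g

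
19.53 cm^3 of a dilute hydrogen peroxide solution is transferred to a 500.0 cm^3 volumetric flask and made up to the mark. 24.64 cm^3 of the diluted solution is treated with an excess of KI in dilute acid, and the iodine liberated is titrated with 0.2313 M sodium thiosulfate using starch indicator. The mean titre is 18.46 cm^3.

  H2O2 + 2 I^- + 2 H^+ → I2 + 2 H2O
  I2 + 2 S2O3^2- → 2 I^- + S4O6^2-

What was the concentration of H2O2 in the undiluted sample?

n(S2O3^2-) = 0.01846 × 0.2313 = 4.270 × 10^-3 mol
n(I2) = n(S2O3^2-)/2 = 2.135 × 10^-3 mol
n(H2O2) in the aliquot = 2.135 × 10^-3 mol (1:1 ratio)
[H2O2]_dilute = 2.135 × 10^-3 / 0.02464 = 0.08664 mol/L
[H2O2]_original = 0.08664 × 500.0/19.53 = 2.218 mol/L

2.218 M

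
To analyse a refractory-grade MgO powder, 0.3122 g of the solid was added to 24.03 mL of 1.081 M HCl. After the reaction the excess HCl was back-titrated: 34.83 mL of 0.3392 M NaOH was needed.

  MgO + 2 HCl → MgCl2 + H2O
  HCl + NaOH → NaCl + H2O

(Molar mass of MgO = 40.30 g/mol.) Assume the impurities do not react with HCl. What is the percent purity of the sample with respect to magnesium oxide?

n(HCl) added = 0.02403 × 1.081 = 0.02598 mol
n(NaOH) used in back-titration = 0.03483 × 0.3392 = 0.01181 mol
n(HCl) left over = 0.01181 mol (1:1 ratio)
n(HCl) consumed by analyte = 0.02598 − 0.01181 = 0.01416 mol
From the 1:2 ratio, n(MgO) = 1/2 × 0.01416 = 7.081 × 10^-3 mol
mass of MgO = 7.081 × 10^-3 × 40.30 = 0.2854 g
% MgO = 0.2854 / 0.3122 × 100 = 91.40 %

91.40 %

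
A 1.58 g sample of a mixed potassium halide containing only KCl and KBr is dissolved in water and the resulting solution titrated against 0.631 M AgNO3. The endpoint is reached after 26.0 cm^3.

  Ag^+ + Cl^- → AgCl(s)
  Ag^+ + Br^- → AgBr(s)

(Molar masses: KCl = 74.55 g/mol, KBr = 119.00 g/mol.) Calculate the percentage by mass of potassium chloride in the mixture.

39.5 %

n(AgNO3) = 0.0260 × 0.631 = 0.0164 mol
Let x = n(KCl), y = n(KBr).
Titrant: 1x + 1y = 0.0164;  mass: 74.55x + 119.00y = 1.58
Solving, x = 8.38 × 10^-3 mol, y = 8.03 × 10^-3 mol
mass of KCl = 8.38 × 10^-3 × 74.55 = 0.624 g
% KCl = 0.624 / 1.58 × 100 = 39.5 %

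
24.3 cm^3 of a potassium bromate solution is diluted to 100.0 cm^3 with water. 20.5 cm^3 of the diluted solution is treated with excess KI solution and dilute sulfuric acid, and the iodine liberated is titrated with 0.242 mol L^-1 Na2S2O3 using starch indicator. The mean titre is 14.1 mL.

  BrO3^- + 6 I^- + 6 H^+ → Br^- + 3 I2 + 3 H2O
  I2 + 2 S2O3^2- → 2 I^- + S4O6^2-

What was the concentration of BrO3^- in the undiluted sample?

n(S2O3^2-) = 0.0141 × 0.242 = 3.41 × 10^-3 mol
n(I2) = n(S2O3^2-)/2 = 1.71 × 10^-3 mol
From the 1:3 ratio, n(BrO3^-) in the aliquot = 1/3 × 1.71 × 10^-3 = 5.69 × 10^-4 mol
[BrO3^-]_dilute = 5.69 × 10^-4 / 0.0205 = 0.0277 mol/L
[BrO3^-]_original = 0.0277 × 100.0/24.3 = 0.114 mol/L

0.114 mol/L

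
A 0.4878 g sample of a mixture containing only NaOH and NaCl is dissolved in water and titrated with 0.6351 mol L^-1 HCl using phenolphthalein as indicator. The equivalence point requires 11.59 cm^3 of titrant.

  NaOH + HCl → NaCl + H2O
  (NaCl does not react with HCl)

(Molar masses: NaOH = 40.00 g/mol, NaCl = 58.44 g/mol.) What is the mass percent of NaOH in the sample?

n(HCl) = 0.01159 × 0.6351 = 7.361 × 10^-3 mol
Let x = n(NaOH), y = n(NaCl).
Titrant: 1x = 7.361 × 10^-3;  mass: 40.00x + 58.44y = 0.4878
Solving, x = 7.361 × 10^-3 mol, y = 3.309 × 10^-3 mol
mass of NaOH = 7.361 × 10^-3 × 40.00 = 0.2944 g
% NaOH = 0.2944 / 0.4878 × 100 = 60.36 %

60.36 %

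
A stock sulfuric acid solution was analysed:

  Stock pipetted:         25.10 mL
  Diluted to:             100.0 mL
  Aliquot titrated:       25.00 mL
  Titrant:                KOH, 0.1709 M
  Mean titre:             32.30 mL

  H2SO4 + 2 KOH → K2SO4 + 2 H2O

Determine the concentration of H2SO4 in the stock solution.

n(KOH) = 0.03230 × 0.1709 = 5.520 × 10^-3 mol
From the 1:2 ratio, n(H2SO4) in the aliquot = 1/2 × 5.520 × 10^-3 = 2.760 × 10^-3 mol
[H2SO4]_dilute = 2.760 × 10^-3 / 0.02500 = 0.1104 mol/L
Dilution factor = 100.0 / 25.10 = 3.984
[H2SO4]_stock = 0.1104 × 3.984 = 0.4398 mol/L

0.4398 M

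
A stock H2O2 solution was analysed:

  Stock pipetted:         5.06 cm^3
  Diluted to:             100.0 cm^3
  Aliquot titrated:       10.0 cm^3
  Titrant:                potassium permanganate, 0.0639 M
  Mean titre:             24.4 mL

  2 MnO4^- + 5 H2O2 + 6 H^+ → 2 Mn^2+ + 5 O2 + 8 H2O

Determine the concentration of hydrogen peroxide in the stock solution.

7.70 M

n(KMnO4) = 0.0244 × 0.0639 = 1.56 × 10^-3 mol
From the 5:2 ratio, n(H2O2) in the aliquot = 5/2 × 1.56 × 10^-3 = 3.90 × 10^-3 mol
[H2O2]_dilute = 3.90 × 10^-3 / 0.0100 = 0.390 mol/L
Dilution factor = 100.0 / 5.06 = 19.76
[H2O2]_stock = 0.390 × 19.76 = 7.70 mol/L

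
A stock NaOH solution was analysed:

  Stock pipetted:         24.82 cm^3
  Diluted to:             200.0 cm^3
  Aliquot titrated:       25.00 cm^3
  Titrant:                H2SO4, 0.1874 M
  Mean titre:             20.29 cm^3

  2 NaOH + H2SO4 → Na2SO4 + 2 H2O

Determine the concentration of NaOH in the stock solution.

n(H2SO4) = 0.02029 × 0.1874 = 3.802 × 10^-3 mol
From the 2:1 ratio, n(NaOH) in the aliquot = 2/1 × 3.802 × 10^-3 = 7.605 × 10^-3 mol
[NaOH]_dilute = 7.605 × 10^-3 / 0.02500 = 0.3042 mol/L
Dilution factor = 200.0 / 24.82 = 8.058
[NaOH]_stock = 0.3042 × 8.058 = 2.451 mol/L

2.451 M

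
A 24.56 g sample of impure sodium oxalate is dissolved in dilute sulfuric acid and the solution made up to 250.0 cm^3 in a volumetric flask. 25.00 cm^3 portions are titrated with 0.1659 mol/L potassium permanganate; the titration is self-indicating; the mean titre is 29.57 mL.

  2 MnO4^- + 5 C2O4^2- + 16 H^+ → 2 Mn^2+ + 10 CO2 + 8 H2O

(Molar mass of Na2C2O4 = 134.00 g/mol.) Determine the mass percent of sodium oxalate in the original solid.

66.91 %

n(KMnO4) per titration = 0.02957 × 0.1659 = 4.906 × 10^-3 mol
From the 5:2 ratio, n(Na2C2O4) in each aliquot = 5/2 × 4.906 × 10^-3 = 0.01226 mol
n(Na2C2O4) in the whole flask = 0.01226 × 250.0/25.00 = 0.1226 mol
mass of Na2C2O4 = 0.1226 × 134.00 = 16.43 g
% Na2C2O4 = 16.43 / 24.56 × 100 = 66.91 %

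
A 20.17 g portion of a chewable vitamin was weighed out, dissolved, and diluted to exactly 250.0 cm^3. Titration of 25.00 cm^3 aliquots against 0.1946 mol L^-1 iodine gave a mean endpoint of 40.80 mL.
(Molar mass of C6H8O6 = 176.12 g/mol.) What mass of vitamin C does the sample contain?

C6H8O6 + I2 → C6H6O6 + 2 HI
n(I2) per titration = 0.04080 × 0.1946 = 7.940 × 10^-3 mol
n(C6H8O6) in each aliquot = 7.940 × 10^-3 mol (1:1 ratio)
n(C6H8O6) in the whole flask = 7.940 × 10^-3 × 250.0/25.00 = 0.07940 mol
mass of C6H8O6 = 0.07940 × 176.12 = 13.98 g

13.98 g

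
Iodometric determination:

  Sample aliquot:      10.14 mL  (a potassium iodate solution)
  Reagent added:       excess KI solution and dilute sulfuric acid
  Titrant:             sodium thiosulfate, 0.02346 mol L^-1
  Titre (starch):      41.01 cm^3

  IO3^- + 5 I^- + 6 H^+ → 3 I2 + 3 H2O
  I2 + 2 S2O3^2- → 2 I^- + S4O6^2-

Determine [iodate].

n(S2O3^2-) = 0.04101 × 0.02346 = 9.621 × 10^-4 mol
n(I2) = n(S2O3^2-)/2 = 4.810 × 10^-4 mol
From the 1:3 ratio, n(IO3^-) in the aliquot = 1/3 × 4.810 × 10^-4 = 1.603 × 10^-4 mol
[IO3^-] = 1.603 × 10^-4 / 0.01014 = 0.01581 mol/L

0.01581 mol/L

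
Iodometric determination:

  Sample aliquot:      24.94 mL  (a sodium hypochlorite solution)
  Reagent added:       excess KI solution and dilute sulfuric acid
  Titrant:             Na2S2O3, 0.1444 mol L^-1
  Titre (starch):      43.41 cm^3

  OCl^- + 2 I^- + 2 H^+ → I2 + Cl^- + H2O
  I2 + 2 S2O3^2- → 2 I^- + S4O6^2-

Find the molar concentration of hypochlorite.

0.1257 mol/L

n(S2O3^2-) = 0.04341 × 0.1444 = 6.268 × 10^-3 mol
n(I2) = n(S2O3^2-)/2 = 3.134 × 10^-3 mol
n(OCl^-) in the aliquot = 3.134 × 10^-3 mol (1:1 ratio)
[OCl^-] = 3.134 × 10^-3 / 0.02494 = 0.1257 mol/L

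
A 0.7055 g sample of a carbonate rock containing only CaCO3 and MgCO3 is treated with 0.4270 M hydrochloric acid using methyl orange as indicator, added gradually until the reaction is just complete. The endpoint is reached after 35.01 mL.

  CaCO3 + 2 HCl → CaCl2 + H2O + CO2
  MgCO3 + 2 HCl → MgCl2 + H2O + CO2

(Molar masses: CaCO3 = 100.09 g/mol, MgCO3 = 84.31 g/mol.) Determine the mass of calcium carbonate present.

0.4777 g

n(HCl) = 0.03501 × 0.4270 = 0.01495 mol
Let x = n(CaCO3), y = n(MgCO3).
Titrant: 2x + 2y = 0.01495;  mass: 100.09x + 84.31y = 0.7055
Solving, x = 4.773 × 10^-3 mol, y = 2.702 × 10^-3 mol
mass of CaCO3 = 4.773 × 10^-3 × 100.09 = 0.4777 g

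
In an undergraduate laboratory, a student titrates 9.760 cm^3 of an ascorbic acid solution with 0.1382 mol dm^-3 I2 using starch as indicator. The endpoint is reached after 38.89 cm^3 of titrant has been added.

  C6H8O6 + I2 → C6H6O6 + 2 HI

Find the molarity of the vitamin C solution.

0.5507 mol/L

n(I2) = 0.03889 L × 0.1382 mol/L = 5.375 × 10^-3 mol
n(C6H8O6) = 5.375 × 10^-3 mol (1:1 mole ratio)
[C6H8O6] = 5.375 × 10^-3 mol / 0.009760 L = 0.5507 mol/L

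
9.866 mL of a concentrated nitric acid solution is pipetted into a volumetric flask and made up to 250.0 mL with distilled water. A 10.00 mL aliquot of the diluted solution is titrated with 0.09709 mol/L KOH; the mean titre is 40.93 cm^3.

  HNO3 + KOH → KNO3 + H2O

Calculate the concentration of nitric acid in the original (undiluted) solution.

n(KOH) = 0.04093 × 0.09709 = 3.974 × 10^-3 mol
n(HNO3) in the aliquot = 3.974 × 10^-3 mol (1:1 ratio)
[HNO3]_dilute = 3.974 × 10^-3 / 0.01000 = 0.3974 mol/L
Dilution factor = 250.0 / 9.866 = 25.34
[HNO3]_stock = 0.3974 × 25.34 = 10.07 mol/L

10.07 mol/L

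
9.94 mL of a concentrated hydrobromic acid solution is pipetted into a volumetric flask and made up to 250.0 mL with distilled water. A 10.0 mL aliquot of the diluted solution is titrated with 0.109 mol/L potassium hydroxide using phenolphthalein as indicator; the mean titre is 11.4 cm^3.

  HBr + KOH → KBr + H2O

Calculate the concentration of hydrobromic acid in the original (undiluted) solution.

3.13 mol/L

n(KOH) = 0.0114 × 0.109 = 1.24 × 10^-3 mol
n(HBr) in the aliquot = 1.24 × 10^-3 mol (1:1 ratio)
[HBr]_dilute = 1.24 × 10^-3 / 0.0100 = 0.124 mol/L
Dilution factor = 250.0 / 9.94 = 25.15
[HBr]_stock = 0.124 × 25.15 = 3.13 mol/L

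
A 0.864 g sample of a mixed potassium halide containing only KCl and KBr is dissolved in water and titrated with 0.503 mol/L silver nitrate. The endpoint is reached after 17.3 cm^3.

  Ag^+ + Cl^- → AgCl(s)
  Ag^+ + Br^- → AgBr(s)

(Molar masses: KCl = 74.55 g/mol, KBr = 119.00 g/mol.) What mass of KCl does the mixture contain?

n(AgNO3) = 0.0173 × 0.503 = 8.70 × 10^-3 mol
Let x = n(KCl), y = n(KBr).
Titrant: 1x + 1y = 8.70 × 10^-3;  mass: 74.55x + 119.00y = 0.864
Solving, x = 3.86 × 10^-3 mol, y = 4.84 × 10^-3 mol
mass of KCl = 3.86 × 10^-3 × 74.55 = 0.288 g

0.288 g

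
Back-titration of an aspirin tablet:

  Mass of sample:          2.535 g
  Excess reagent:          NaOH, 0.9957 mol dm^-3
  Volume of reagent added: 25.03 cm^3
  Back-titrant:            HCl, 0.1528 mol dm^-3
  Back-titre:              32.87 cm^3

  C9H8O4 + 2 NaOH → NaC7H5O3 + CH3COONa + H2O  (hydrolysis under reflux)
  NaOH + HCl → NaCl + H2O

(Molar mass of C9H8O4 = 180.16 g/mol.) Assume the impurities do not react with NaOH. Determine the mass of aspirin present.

1.793 g

n(NaOH) added = 0.02503 × 0.9957 = 0.02492 mol
n(HCl) used in back-titration = 0.03287 × 0.1528 = 5.023 × 10^-3 mol
n(NaOH) left over = 5.023 × 10^-3 mol (1:1 ratio)
n(NaOH) consumed by analyte = 0.02492 − 5.023 × 10^-3 = 0.01990 mol
From the 1:2 ratio, n(C9H8O4) = 1/2 × 0.01990 = 9.950 × 10^-3 mol
mass of C9H8O4 = 9.950 × 10^-3 × 180.16 = 1.793 g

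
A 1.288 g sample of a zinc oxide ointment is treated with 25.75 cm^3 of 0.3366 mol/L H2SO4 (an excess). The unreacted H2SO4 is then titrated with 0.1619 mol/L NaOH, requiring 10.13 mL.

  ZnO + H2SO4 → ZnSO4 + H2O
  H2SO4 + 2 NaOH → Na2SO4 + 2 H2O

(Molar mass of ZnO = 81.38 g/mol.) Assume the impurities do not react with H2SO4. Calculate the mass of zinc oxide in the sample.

0.6386 g

n(H2SO4) added = 0.02575 × 0.3366 = 8.667 × 10^-3 mol
n(NaOH) used in back-titration = 0.01013 × 0.1619 = 1.640 × 10^-3 mol
From the 1:2 ratio, n(H2SO4) left over = 1/2 × 1.640 × 10^-3 = 8.200 × 10^-4 mol
n(H2SO4) consumed by analyte = 8.667 × 10^-3 − 8.200 × 10^-4 = 7.847 × 10^-3 mol
n(ZnO) = 7.847 × 10^-3 mol (1:1 ratio)
mass of ZnO = 7.847 × 10^-3 × 81.38 = 0.6386 g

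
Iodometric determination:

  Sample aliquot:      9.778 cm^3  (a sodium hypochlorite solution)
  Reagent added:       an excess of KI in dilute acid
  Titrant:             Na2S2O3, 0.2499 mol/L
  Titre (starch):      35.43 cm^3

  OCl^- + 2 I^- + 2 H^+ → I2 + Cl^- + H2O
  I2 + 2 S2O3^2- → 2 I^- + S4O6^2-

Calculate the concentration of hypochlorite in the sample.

0.4527 mol/L

n(S2O3^2-) = 0.03543 × 0.2499 = 8.854 × 10^-3 mol
n(I2) = n(S2O3^2-)/2 = 4.427 × 10^-3 mol
n(OCl^-) in the aliquot = 4.427 × 10^-3 mol (1:1 ratio)
[OCl^-] = 4.427 × 10^-3 / 0.009778 = 0.4527 mol/L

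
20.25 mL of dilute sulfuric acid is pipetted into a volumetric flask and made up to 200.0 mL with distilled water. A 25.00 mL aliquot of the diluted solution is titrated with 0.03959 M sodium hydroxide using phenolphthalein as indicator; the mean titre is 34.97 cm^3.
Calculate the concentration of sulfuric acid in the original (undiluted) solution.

H2SO4 + 2 NaOH → Na2SO4 + 2 H2O
n(NaOH) = 0.03497 × 0.03959 = 1.384 × 10^-3 mol
From the 1:2 ratio, n(H2SO4) in the aliquot = 1/2 × 1.384 × 10^-3 = 6.922 × 10^-4 mol
[H2SO4]_dilute = 6.922 × 10^-4 / 0.02500 = 0.02769 mol/L
Dilution factor = 200.0 / 20.25 = 9.877
[H2SO4]_stock = 0.02769 × 9.877 = 0.2735 mol/L

0.2735 M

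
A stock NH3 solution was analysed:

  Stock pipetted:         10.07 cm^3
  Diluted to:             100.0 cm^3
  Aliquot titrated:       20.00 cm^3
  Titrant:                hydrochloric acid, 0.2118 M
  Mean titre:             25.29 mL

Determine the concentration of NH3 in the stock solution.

2.660 M

NH3 + HCl → NH4Cl
n(HCl) = 0.02529 × 0.2118 = 5.356 × 10^-3 mol
n(NH3) in the aliquot = 5.356 × 10^-3 mol (1:1 ratio)
[NH3]_dilute = 5.356 × 10^-3 / 0.02000 = 0.2678 mol/L
Dilution factor = 100.0 / 10.07 = 9.930
[NH3]_stock = 0.2678 × 9.930 = 2.660 mol/L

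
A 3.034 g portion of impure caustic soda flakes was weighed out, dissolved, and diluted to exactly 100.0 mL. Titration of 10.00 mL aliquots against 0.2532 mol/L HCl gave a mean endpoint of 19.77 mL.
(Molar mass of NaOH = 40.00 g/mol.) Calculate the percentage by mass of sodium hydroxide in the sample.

66.00 %

NaOH + HCl → NaCl + H2O
n(HCl) per titration = 0.01977 × 0.2532 = 5.006 × 10^-3 mol
n(NaOH) in each aliquot = 5.006 × 10^-3 mol (1:1 ratio)
n(NaOH) in the whole flask = 5.006 × 10^-3 × 100.0/10.00 = 0.05006 mol
mass of NaOH = 0.05006 × 40.00 = 2.002 g
% NaOH = 2.002 / 3.034 × 100 = 66.00 %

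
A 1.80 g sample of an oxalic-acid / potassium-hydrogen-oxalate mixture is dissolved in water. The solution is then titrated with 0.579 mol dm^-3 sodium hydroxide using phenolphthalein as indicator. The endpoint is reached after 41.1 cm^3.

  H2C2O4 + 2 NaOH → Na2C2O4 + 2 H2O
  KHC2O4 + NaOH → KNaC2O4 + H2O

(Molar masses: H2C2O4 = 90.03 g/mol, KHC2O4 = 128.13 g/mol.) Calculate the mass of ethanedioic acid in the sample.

n(NaOH) = 0.0411 × 0.579 = 0.0238 mol
Let x = n(H2C2O4), y = n(KHC2O4).
Titrant: 2x + 1y = 0.0238;  mass: 90.03x + 128.13y = 1.80
Solving, x = 7.51 × 10^-3 mol, y = 8.77 × 10^-3 mol
mass of H2C2O4 = 7.51 × 10^-3 × 90.03 = 0.677 g

0.677 g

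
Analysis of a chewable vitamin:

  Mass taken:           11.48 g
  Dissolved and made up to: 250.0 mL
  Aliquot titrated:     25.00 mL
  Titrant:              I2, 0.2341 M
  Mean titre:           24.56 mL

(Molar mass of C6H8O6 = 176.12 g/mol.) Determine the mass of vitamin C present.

C6H8O6 + I2 → C6H6O6 + 2 HI
n(I2) per titration = 0.02456 × 0.2341 = 5.749 × 10^-3 mol
n(C6H8O6) in each aliquot = 5.749 × 10^-3 mol (1:1 ratio)
n(C6H8O6) in the whole flask = 5.749 × 10^-3 × 250.0/25.00 = 0.05749 mol
mass of C6H8O6 = 0.05749 × 176.12 = 10.13 g

10.13 g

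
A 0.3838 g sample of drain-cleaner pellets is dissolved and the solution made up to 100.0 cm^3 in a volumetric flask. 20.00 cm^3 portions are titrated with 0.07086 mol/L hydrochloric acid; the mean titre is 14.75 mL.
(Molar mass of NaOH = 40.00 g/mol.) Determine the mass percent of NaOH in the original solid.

54.47 %

NaOH + HCl → NaCl + H2O
n(HCl) per titration = 0.01475 × 0.07086 = 1.045 × 10^-3 mol
n(NaOH) in each aliquot = 1.045 × 10^-3 mol (1:1 ratio)
n(NaOH) in the whole flask = 1.045 × 10^-3 × 100.0/20.00 = 5.226 × 10^-3 mol
mass of NaOH = 5.226 × 10^-3 × 40.00 = 0.2090 g
% NaOH = 0.2090 / 0.3838 × 100 = 54.47 %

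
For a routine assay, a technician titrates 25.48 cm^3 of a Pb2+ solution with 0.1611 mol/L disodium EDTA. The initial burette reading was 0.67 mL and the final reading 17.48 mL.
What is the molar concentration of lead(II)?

0.1063 mol/L

Pb^2+ + EDTA^4- → [Pb(EDTA)]^2-
n(EDTA) = 0.01681 L × 0.1611 mol/L = 2.708 × 10^-3 mol
n(Pb2+) = 2.708 × 10^-3 mol (1:1 mole ratio)
[Pb2+] = 2.708 × 10^-3 mol / 0.02548 L = 0.1063 mol/L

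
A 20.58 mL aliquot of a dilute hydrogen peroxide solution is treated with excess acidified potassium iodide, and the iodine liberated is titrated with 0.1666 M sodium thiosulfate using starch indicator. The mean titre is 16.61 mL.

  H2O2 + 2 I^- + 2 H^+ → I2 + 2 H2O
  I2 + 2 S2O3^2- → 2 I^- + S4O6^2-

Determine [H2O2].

n(S2O3^2-) = 0.01661 × 0.1666 = 2.767 × 10^-3 mol
n(I2) = n(S2O3^2-)/2 = 1.384 × 10^-3 mol
n(H2O2) in the aliquot = 1.384 × 10^-3 mol (1:1 ratio)
[H2O2] = 1.384 × 10^-3 / 0.02058 = 0.06723 mol/L

0.06723 M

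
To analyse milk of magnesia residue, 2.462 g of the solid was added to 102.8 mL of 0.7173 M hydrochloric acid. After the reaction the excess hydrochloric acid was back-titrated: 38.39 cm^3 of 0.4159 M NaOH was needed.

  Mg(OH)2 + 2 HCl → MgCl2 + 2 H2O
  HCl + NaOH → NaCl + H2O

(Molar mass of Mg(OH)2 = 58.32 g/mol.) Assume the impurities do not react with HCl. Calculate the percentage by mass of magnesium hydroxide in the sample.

68.43 %

n(HCl) added = 0.1028 × 0.7173 = 0.07374 mol
n(NaOH) used in back-titration = 0.03839 × 0.4159 = 0.01597 mol
n(HCl) left over = 0.01597 mol (1:1 ratio)
n(HCl) consumed by analyte = 0.07374 − 0.01597 = 0.05777 mol
From the 1:2 ratio, n(Mg(OH)2) = 1/2 × 0.05777 = 0.02889 mol
mass of Mg(OH)2 = 0.02889 × 58.32 = 1.685 g
% Mg(OH)2 = 1.685 / 2.462 × 100 = 68.43 %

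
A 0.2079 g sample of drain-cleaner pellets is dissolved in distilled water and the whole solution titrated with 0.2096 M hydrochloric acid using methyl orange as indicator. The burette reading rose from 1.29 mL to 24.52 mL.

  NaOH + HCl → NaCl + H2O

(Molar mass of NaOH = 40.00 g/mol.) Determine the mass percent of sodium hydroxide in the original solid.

n(HCl) = 0.02323 L × 0.2096 mol/L = 4.869 × 10^-3 mol
n(NaOH) = 4.869 × 10^-3 mol (1:1 ratio)
mass of NaOH = 4.869 × 10^-3 × 40.00 g/mol = 0.1948 g
% NaOH = 0.1948 / 0.2079 × 100 = 93.68 %

93.68 %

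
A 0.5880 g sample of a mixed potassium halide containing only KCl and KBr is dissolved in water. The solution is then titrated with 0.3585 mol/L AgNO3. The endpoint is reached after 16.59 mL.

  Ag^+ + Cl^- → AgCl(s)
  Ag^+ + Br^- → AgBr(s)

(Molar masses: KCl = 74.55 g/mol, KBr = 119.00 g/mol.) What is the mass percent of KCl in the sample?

n(AgNO3) = 0.01659 × 0.3585 = 5.948 × 10^-3 mol
Let x = n(KCl), y = n(KBr).
Titrant: 1x + 1y = 5.948 × 10^-3;  mass: 74.55x + 119.00y = 0.5880
Solving, x = 2.694 × 10^-3 mol, y = 3.253 × 10^-3 mol
mass of KCl = 2.694 × 10^-3 × 74.55 = 0.2008 g
% KCl = 0.2008 / 0.5880 × 100 = 34.16 %

34.16 %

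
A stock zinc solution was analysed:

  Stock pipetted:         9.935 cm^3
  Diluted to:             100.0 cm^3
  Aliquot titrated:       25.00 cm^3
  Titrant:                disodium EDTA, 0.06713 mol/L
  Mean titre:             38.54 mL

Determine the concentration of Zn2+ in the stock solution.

Zn^2+ + EDTA^4- → [Zn(EDTA)]^2-
n(EDTA) = 0.03854 × 0.06713 = 2.587 × 10^-3 mol
n(Zn2+) in the aliquot = 2.587 × 10^-3 mol (1:1 ratio)
[Zn2+]_dilute = 2.587 × 10^-3 / 0.02500 = 0.1035 mol/L
Dilution factor = 100.0 / 9.935 = 10.07
[Zn2+]_stock = 0.1035 × 10.07 = 1.042 mol/L

1.042 mol/L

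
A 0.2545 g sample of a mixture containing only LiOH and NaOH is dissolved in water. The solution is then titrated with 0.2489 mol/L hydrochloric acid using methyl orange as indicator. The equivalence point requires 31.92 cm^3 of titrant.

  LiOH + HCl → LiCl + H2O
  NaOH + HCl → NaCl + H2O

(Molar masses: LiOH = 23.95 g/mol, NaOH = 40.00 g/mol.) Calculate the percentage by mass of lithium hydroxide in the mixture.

37.11 %

n(HCl) = 0.03192 × 0.2489 = 7.945 × 10^-3 mol
Let x = n(LiOH), y = n(NaOH).
Titrant: 1x + 1y = 7.945 × 10^-3;  mass: 23.95x + 40.00y = 0.2545
Solving, x = 3.944 × 10^-3 mol, y = 4.001 × 10^-3 mol
mass of LiOH = 3.944 × 10^-3 × 23.95 = 0.09445 g
% LiOH = 0.09445 / 0.2545 × 100 = 37.11 %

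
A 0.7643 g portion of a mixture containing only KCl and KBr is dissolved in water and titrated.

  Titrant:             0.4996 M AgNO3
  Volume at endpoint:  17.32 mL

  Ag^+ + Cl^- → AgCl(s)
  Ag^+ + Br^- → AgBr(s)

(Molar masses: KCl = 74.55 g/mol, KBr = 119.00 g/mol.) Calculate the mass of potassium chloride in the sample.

0.4451 g

n(AgNO3) = 0.01732 × 0.4996 = 8.653 × 10^-3 mol
Let x = n(KCl), y = n(KBr).
Titrant: 1x + 1y = 8.653 × 10^-3;  mass: 74.55x + 119.00y = 0.7643
Solving, x = 5.971 × 10^-3 mol, y = 2.682 × 10^-3 mol
mass of KCl = 5.971 × 10^-3 × 74.55 = 0.4451 g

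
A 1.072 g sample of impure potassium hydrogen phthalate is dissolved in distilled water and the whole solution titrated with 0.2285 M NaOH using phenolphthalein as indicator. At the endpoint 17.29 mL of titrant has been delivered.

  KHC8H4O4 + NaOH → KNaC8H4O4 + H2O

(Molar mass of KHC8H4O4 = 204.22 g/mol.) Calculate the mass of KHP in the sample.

0.8068 g

n(NaOH) = 0.01729 L × 0.2285 mol/L = 3.951 × 10^-3 mol
n(KHC8H4O4) = 3.951 × 10^-3 mol (1:1 ratio)
mass of KHC8H4O4 = 3.951 × 10^-3 × 204.22 g/mol = 0.8068 g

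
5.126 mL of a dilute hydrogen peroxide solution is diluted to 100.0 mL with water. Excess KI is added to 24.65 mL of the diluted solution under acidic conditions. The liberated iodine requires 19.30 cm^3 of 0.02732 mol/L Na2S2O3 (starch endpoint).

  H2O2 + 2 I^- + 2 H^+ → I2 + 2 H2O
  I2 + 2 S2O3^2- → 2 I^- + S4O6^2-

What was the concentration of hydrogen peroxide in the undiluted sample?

0.2086 mol/L

n(S2O3^2-) = 0.01930 × 0.02732 = 5.273 × 10^-4 mol
n(I2) = n(S2O3^2-)/2 = 2.636 × 10^-4 mol
n(H2O2) in the aliquot = 2.636 × 10^-4 mol (1:1 ratio)
[H2O2]_dilute = 2.636 × 10^-4 / 0.02465 = 0.01070 mol/L
[H2O2]_original = 0.01070 × 100.0/5.126 = 0.2086 mol/L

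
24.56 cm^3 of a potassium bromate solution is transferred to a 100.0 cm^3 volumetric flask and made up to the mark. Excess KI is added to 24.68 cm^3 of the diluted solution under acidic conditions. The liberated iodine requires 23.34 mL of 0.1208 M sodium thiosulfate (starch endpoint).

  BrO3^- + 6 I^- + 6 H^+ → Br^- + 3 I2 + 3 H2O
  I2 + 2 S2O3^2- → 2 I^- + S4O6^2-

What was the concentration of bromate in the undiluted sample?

0.07753 M

n(S2O3^2-) = 0.02334 × 0.1208 = 2.819 × 10^-3 mol
n(I2) = n(S2O3^2-)/2 = 1.410 × 10^-3 mol
From the 1:3 ratio, n(BrO3^-) in the aliquot = 1/3 × 1.410 × 10^-3 = 4.699 × 10^-4 mol
[BrO3^-]_dilute = 4.699 × 10^-4 / 0.02468 = 0.01904 mol/L
[BrO3^-]_original = 0.01904 × 100.0/24.56 = 0.07753 mol/L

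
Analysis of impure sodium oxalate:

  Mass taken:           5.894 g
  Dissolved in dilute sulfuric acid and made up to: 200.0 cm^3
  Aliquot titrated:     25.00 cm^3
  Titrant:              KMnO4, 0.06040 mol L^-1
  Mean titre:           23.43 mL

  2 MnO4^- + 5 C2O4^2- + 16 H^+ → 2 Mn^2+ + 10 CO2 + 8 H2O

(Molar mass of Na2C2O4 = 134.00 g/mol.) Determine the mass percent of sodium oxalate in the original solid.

n(KMnO4) per titration = 0.02343 × 0.06040 = 1.415 × 10^-3 mol
From the 5:2 ratio, n(Na2C2O4) in each aliquot = 5/2 × 1.415 × 10^-3 = 3.538 × 10^-3 mol
n(Na2C2O4) in the whole flask = 3.538 × 10^-3 × 200.0/25.00 = 0.02830 mol
mass of Na2C2O4 = 0.02830 × 134.00 = 3.793 g
% Na2C2O4 = 3.793 / 5.894 × 100 = 64.35 %

64.35 %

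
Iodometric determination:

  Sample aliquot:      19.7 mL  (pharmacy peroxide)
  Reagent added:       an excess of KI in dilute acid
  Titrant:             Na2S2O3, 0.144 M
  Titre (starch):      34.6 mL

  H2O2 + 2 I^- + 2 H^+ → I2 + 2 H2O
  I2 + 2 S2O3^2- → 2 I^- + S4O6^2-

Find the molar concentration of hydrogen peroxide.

0.126 M

n(S2O3^2-) = 0.0346 × 0.144 = 4.98 × 10^-3 mol
n(I2) = n(S2O3^2-)/2 = 2.49 × 10^-3 mol
n(H2O2) in the aliquot = 2.49 × 10^-3 mol (1:1 ratio)
[H2O2] = 2.49 × 10^-3 / 0.0197 = 0.126 mol/L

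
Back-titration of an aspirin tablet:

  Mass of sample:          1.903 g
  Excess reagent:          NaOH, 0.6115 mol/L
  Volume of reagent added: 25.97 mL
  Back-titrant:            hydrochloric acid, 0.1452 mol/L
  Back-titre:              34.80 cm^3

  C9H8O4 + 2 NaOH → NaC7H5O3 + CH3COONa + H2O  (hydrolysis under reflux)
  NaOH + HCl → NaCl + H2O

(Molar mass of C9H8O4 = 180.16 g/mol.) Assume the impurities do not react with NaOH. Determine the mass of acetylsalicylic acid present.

n(NaOH) added = 0.02597 × 0.6115 = 0.01588 mol
n(HCl) used in back-titration = 0.03480 × 0.1452 = 5.053 × 10^-3 mol
n(NaOH) left over = 5.053 × 10^-3 mol (1:1 ratio)
n(NaOH) consumed by analyte = 0.01588 − 5.053 × 10^-3 = 0.01083 mol
From the 1:2 ratio, n(C9H8O4) = 1/2 × 0.01083 = 5.414 × 10^-3 mol
mass of C9H8O4 = 5.414 × 10^-3 × 180.16 = 0.9754 g

0.9754 g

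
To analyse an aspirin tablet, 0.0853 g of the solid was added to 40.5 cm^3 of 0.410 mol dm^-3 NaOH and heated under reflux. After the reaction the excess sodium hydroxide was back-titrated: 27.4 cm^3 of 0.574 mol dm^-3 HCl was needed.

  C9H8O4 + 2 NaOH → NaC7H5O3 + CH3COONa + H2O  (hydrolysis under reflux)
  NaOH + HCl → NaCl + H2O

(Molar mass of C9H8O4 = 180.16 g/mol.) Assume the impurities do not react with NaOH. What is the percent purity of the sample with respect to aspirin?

n(NaOH) added = 0.0405 × 0.410 = 0.0166 mol
n(HCl) used in back-titration = 0.0274 × 0.574 = 0.0157 mol
n(NaOH) left over = 0.0157 mol (1:1 ratio)
n(NaOH) consumed by analyte = 0.0166 − 0.0157 = 8.77 × 10^-4 mol
From the 1:2 ratio, n(C9H8O4) = 1/2 × 8.77 × 10^-4 = 4.39 × 10^-4 mol
mass of C9H8O4 = 4.39 × 10^-4 × 180.16 = 0.0790 g
% C9H8O4 = 0.0790 / 0.0853 × 100 = 92.7 %

92.7 %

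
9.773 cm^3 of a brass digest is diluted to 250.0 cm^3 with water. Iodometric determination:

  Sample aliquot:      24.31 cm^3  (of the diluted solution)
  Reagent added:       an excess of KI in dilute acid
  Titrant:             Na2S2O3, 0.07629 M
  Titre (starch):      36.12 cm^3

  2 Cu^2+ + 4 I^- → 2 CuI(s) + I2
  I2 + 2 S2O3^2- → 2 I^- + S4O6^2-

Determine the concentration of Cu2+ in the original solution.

n(S2O3^2-) = 0.03612 × 0.07629 = 2.756 × 10^-3 mol
n(I2) = n(S2O3^2-)/2 = 1.378 × 10^-3 mol
From the 2:1 ratio, n(Cu2+) in the aliquot = 2/1 × 1.378 × 10^-3 = 2.756 × 10^-3 mol
[Cu2+]_dilute = 2.756 × 10^-3 / 0.02431 = 0.1134 mol/L
[Cu2+]_original = 0.1134 × 250.0/9.773 = 2.900 mol/L

2.900 M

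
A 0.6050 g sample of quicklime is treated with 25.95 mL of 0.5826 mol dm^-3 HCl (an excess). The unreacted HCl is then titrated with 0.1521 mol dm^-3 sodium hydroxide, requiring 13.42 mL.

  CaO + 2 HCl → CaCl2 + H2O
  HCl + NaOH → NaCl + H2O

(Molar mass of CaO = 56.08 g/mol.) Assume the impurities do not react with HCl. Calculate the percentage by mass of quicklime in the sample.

60.61 %

n(HCl) added = 0.02595 × 0.5826 = 0.01512 mol
n(NaOH) used in back-titration = 0.01342 × 0.1521 = 2.041 × 10^-3 mol
n(HCl) left over = 2.041 × 10^-3 mol (1:1 ratio)
n(HCl) consumed by analyte = 0.01512 − 2.041 × 10^-3 = 0.01308 mol
From the 1:2 ratio, n(CaO) = 1/2 × 0.01308 = 6.539 × 10^-3 mol
mass of CaO = 6.539 × 10^-3 × 56.08 = 0.3667 g
% CaO = 0.3667 / 0.6050 × 100 = 60.61 %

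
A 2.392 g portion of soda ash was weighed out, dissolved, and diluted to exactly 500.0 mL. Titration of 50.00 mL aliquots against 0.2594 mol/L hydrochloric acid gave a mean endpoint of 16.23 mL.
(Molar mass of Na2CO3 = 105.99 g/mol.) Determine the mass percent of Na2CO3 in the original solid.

Na2CO3 + 2 HCl → 2 NaCl + H2O + CO2
n(HCl) per titration = 0.01623 × 0.2594 = 4.210 × 10^-3 mol
From the 1:2 ratio, n(Na2CO3) in each aliquot = 1/2 × 4.210 × 10^-3 = 2.105 × 10^-3 mol
n(Na2CO3) in the whole flask = 2.105 × 10^-3 × 500.0/50.00 = 0.02105 mol
mass of Na2CO3 = 0.02105 × 105.99 = 2.231 g
% Na2CO3 = 2.231 / 2.392 × 100 = 93.27 %

93.27 %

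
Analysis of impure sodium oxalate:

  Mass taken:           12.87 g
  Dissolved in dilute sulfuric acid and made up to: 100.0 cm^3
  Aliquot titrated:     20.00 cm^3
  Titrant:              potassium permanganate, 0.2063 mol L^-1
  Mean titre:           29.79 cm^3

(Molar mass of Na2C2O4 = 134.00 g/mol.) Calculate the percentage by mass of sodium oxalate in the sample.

2 MnO4^- + 5 C2O4^2- + 16 H^+ → 2 Mn^2+ + 10 CO2 + 8 H2O
n(KMnO4) per titration = 0.02979 × 0.2063 = 6.146 × 10^-3 mol
From the 5:2 ratio, n(Na2C2O4) in each aliquot = 5/2 × 6.146 × 10^-3 = 0.01536 mol
n(Na2C2O4) in the whole flask = 0.01536 × 100.0/20.00 = 0.07682 mol
mass of Na2C2O4 = 0.07682 × 134.00 = 10.29 g
% Na2C2O4 = 10.29 / 12.87 × 100 = 79.98 %

79.98 %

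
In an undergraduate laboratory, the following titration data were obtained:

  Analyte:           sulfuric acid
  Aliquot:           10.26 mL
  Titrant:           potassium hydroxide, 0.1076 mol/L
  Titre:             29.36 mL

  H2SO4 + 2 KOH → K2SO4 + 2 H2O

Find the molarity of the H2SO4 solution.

0.1540 mol/L

n(KOH) = 0.02936 L × 0.1076 mol/L = 3.159 × 10^-3 mol
From the 1:2 mole ratio, n(H2SO4) = 1/2 × 3.159 × 10^-3 = 1.580 × 10^-3 mol
[H2SO4] = 1.580 × 10^-3 mol / 0.01026 L = 0.1540 mol/L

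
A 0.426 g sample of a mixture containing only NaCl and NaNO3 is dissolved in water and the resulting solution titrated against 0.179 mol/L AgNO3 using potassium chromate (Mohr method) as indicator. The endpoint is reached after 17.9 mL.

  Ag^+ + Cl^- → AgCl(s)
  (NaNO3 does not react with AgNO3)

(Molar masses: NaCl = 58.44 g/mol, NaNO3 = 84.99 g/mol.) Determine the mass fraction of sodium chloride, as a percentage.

n(AgNO3) = 0.0179 × 0.179 = 3.20 × 10^-3 mol
Let x = n(NaCl), y = n(NaNO3).
Titrant: 1x = 3.20 × 10^-3;  mass: 58.44x + 84.99y = 0.426
Solving, x = 3.20 × 10^-3 mol, y = 2.81 × 10^-3 mol
mass of NaCl = 3.20 × 10^-3 × 58.44 = 0.187 g
% NaCl = 0.187 / 0.426 × 100 = 44.0 %

44.0 %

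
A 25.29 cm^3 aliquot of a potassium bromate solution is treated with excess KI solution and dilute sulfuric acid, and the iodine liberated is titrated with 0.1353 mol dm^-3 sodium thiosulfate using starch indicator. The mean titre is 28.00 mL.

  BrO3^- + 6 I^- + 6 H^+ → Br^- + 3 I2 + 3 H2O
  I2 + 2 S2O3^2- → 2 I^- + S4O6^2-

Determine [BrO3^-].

n(S2O3^2-) = 0.02800 × 0.1353 = 3.788 × 10^-3 mol
n(I2) = n(S2O3^2-)/2 = 1.894 × 10^-3 mol
From the 1:3 ratio, n(BrO3^-) in the aliquot = 1/3 × 1.894 × 10^-3 = 6.314 × 10^-4 mol
[BrO3^-] = 6.314 × 10^-4 / 0.02529 = 0.02497 mol/L

0.02497 mol/L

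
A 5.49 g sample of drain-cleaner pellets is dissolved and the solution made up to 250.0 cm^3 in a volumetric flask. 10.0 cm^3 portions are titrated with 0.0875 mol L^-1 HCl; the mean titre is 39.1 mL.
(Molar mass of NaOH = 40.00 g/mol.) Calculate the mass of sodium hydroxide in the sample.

3.42 g

NaOH + HCl → NaCl + H2O
n(HCl) per titration = 0.0391 × 0.0875 = 3.42 × 10^-3 mol
n(NaOH) in each aliquot = 3.42 × 10^-3 mol (1:1 ratio)
n(NaOH) in the whole flask = 3.42 × 10^-3 × 250.0/10.0 = 0.0855 mol
mass of NaOH = 0.0855 × 40.00 = 3.42 g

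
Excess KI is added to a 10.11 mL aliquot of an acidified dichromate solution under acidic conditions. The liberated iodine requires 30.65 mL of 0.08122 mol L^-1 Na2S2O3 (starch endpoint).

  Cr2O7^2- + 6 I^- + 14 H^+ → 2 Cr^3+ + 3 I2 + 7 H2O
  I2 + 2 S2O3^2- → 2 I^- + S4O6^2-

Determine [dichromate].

n(S2O3^2-) = 0.03065 × 0.08122 = 2.489 × 10^-3 mol
n(I2) = n(S2O3^2-)/2 = 1.245 × 10^-3 mol
From the 1:3 ratio, n(Cr2O7^2-) in the aliquot = 1/3 × 1.245 × 10^-3 = 4.149 × 10^-4 mol
[Cr2O7^2-] = 4.149 × 10^-4 / 0.01011 = 0.04104 mol/L

0.04104 mol/L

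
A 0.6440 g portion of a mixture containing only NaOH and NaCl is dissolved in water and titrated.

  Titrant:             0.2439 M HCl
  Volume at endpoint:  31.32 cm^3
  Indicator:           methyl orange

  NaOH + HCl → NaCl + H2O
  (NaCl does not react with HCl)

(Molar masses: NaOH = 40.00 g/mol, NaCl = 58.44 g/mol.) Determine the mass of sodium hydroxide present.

n(HCl) = 0.03132 × 0.2439 = 7.639 × 10^-3 mol
Let x = n(NaOH), y = n(NaCl).
Titrant: 1x = 7.639 × 10^-3;  mass: 40.00x + 58.44y = 0.6440
Solving, x = 7.639 × 10^-3 mol, y = 5.791 × 10^-3 mol
mass of NaOH = 7.639 × 10^-3 × 40.00 = 0.3056 g

0.3056 g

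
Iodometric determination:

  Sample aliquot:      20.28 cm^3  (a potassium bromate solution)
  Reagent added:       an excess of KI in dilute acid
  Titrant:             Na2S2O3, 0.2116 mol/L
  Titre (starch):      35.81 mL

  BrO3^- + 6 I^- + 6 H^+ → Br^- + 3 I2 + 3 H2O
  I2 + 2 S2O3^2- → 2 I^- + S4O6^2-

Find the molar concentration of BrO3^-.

n(S2O3^2-) = 0.03581 × 0.2116 = 7.577 × 10^-3 mol
n(I2) = n(S2O3^2-)/2 = 3.789 × 10^-3 mol
From the 1:3 ratio, n(BrO3^-) in the aliquot = 1/3 × 3.789 × 10^-3 = 1.263 × 10^-3 mol
[BrO3^-] = 1.263 × 10^-3 / 0.02028 = 0.06227 mol/L

0.06227 mol/L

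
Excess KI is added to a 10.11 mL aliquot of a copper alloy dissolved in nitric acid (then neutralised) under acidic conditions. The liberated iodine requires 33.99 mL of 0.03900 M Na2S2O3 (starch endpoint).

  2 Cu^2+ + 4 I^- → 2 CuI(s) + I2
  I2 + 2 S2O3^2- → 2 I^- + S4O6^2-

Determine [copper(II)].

0.1311 M

n(S2O3^2-) = 0.03399 × 0.03900 = 1.326 × 10^-3 mol
n(I2) = n(S2O3^2-)/2 = 6.628 × 10^-4 mol
From the 2:1 ratio, n(Cu2+) in the aliquot = 2/1 × 6.628 × 10^-4 = 1.326 × 10^-3 mol
[Cu2+] = 1.326 × 10^-3 / 0.01011 = 0.1311 mol/L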